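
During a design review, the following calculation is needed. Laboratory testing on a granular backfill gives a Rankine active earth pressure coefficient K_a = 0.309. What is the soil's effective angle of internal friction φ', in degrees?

31.9°

K_a = tan²(45° − φ/2) ⇒ 45° − φ/2 = arctan(√0.309) = 29.07°.
φ = 2(45° − 29.07°) = 31.86°.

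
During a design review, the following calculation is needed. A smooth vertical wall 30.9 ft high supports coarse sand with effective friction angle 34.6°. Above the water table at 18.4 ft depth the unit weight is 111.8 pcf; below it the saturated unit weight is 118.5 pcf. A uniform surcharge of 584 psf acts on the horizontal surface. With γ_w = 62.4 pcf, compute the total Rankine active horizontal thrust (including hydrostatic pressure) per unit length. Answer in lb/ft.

23400 lb/ft

K_a = tan²(45° − φ/2) = 0.2756.
γ' = 118.5 − 62.4 = 56.10 pcf. h₂ = H − d_w = 12.5 ft.
σ'_h: at surface K_a·q = 161.0; at WT K_a(q+γd_w) = 728.0; at base K_a(q+γd_w+γ'h₂) = 921.3 psf.
P₁ = ½(161.0+728.0)×18.4 = 8178; P₂ = ½(728.0+921.3)×12.5 = 10310; P_w = ½γ_w h₂² = 4875.
Total = 8178+10310+4875 = 23360 lb/ft.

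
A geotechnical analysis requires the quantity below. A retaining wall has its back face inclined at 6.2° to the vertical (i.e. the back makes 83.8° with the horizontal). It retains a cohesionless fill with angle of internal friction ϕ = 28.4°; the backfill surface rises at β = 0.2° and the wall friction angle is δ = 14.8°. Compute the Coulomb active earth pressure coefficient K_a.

0.367

K_a = sin²(α+φ) / [sin²α · sin(α−δ) · (1 + √{sin(φ+δ)sin(φ−β) / (sin(α−δ)sin(α+β))})²].
With α = 83.8°, φ = 28.4°, δ = 14.8°, β = 0.2°: K_a = 0.3674.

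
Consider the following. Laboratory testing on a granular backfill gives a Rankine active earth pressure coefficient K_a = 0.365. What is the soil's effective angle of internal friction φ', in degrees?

27.7°

K_a = tan²(45° − φ/2) ⇒ 45° − φ/2 = arctan(√0.365) = 31.14°.
φ = 2(45° − 31.14°) = 27.72°.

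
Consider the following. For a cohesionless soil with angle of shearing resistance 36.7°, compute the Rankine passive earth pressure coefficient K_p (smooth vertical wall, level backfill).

3.97

K_p = (1 + sin φ)/(1 − sin φ) = tan²(45° + 36.7°/2) = 3.970.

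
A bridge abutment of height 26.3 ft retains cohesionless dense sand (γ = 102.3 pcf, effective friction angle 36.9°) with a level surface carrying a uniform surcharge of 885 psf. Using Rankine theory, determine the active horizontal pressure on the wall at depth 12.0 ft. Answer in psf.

K_a = (1 − sin φ)/(1 + sin φ) = 0.2497.
σ_v = γz + q = 102.3 × 12.0 + 885 = 2113 psf.
σ_h = K_a σ_v = 0.2497 × 2113 = 527.5 psf.

527 psf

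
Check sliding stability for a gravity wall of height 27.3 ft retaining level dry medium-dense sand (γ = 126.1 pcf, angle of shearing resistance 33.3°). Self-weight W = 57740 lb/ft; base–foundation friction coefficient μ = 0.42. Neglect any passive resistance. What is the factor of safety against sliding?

K_a = tan²(45° − 33.3°/2) = 0.2911.
P_a = ½K_aγH² = 0.5×0.2911×126.1×27.3² = 13680 lb/ft, acting at H/3 = 9.100 ft above the base.
FS_sliding = μW / P_a = 0.42×57740 / 13680 = 1.773.

1.77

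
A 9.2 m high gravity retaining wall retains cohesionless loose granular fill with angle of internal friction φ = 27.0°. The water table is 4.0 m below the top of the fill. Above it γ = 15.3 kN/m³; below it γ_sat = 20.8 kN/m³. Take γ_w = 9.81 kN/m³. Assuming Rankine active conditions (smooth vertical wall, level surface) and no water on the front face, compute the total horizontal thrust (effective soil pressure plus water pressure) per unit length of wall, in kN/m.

K_a = tan²(45° − φ/2) = 0.3755.
γ' = 20.8 − 9.81 = 10.99 kN/m³. Depth below WT = 5.2 m.
σ'_h at WT = K_a γ d_w = 22.98 kPa; at base = 22.98 + K_a γ' × 5.2 = 44.44 kPa.
P₁ (0–4.0 m) = ½×22.98×4.0 = 45.96. P₂ (4.0–9.2 m) = ½(22.98+44.44)×5.2 = 175.3.
P_w = ½ γ_w h₂² = 0.5×9.81×5.2² = 132.6. Total = 45.96+175.3+132.6 = 353.9 kN/m.

354 kN/m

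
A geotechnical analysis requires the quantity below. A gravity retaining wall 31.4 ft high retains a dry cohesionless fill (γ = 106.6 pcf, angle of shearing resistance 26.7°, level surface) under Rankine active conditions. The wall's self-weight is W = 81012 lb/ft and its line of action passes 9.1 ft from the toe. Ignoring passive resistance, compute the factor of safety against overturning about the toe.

3.53

K_a = tan²(45° − 26.7°/2) = 0.3800.
P_a = ½K_aγH² = 0.5×0.3800×106.6×31.4² = 19970 lb/ft, acting at H/3 = 10.47 ft above the base.
Overturning moment M_o = P_a × H/3 = 19970 × 10.47 = 209000.
Resisting moment M_r = W × 9.1 = 81012 × 9.1 = 737200.
FS_overturning = M_r/M_o = 737200/209000 = 3.527.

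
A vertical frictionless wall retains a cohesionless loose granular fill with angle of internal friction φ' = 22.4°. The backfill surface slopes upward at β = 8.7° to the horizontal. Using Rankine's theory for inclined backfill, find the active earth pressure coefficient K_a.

K_a = cos β · (cos β − √(cos²β − cos²φ)) / (cos β + √(cos²β − cos²φ)).
cos β = 0.9885, cos φ = 0.9245, √(cos²β − cos²φ) = 0.3498.
K_a = 0.9885 × (0.9885 − 0.3498)/(0.9885 + 0.3498) = 0.4718.

0.472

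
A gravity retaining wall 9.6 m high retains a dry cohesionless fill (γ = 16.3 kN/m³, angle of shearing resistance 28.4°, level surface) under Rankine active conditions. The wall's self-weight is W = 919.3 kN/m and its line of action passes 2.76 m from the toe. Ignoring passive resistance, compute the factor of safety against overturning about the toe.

K_a = tan²(45° − 28.4°/2) = 0.3554.
P_a = ½K_aγH² = 0.5×0.3554×16.3×9.6² = 266.9 kN/m, acting at H/3 = 3.200 m above the base.
Overturning moment M_o = P_a × H/3 = 266.9 × 3.200 = 854.1.
Resisting moment M_r = W × 2.76 = 919.3 × 2.76 = 2537.
FS_overturning = M_r/M_o = 2537/854.1 = 2.971.

2.97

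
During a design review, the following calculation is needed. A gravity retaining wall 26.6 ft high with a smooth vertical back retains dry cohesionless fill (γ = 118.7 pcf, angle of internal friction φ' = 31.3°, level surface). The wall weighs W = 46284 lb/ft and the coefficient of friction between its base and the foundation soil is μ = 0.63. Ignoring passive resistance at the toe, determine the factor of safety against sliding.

2.20

K_a = tan²(45° − 31.3°/2) = 0.3162.
P_a = ½K_aγH² = 0.5×0.3162×118.7×26.6² = 13280 lb/ft, acting at H/3 = 8.867 ft above the base.
FS_sliding = μW / P_a = 0.63×46284 / 13280 = 2.196.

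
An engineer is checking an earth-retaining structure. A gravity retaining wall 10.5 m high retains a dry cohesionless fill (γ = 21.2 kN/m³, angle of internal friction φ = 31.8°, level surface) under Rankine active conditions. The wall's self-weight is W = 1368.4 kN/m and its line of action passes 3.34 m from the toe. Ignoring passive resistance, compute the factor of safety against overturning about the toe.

3.61

K_a = tan²(45° − 31.8°/2) = 0.3098.
P_a = ½K_aγH² = 0.5×0.3098×21.2×10.5² = 362.0 kN/m, acting at H/3 = 3.500 m above the base.
Overturning moment M_o = P_a × H/3 = 362.0 × 3.500 = 1267.
Resisting moment M_r = W × 3.34 = 1368.4 × 3.34 = 4570.
FS_overturning = M_r/M_o = 4570/1267 = 3.607.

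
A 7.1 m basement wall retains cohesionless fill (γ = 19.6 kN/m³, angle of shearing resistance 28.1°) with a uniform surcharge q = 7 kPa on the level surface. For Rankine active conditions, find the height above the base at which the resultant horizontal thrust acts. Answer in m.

2.47 m

K_a = 0.3596.
Triangular part P₁ = ½K_aγH² = 177.7 at H/3 = 2.367 m; rectangular part P₂ = K_a q H = 17.87 at H/2 = 3.550 m.
ȳ = (P₁·2.367 + P₂·3.550)/(P₁+P₂) = 2.475 m.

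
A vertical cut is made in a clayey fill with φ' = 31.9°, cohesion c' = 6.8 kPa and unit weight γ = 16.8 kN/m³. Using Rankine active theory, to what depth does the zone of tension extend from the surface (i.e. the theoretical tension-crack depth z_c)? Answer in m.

K_a = tan²(45° − 31.9°/2) = 0.3085; √K_a = 0.5555.
The active pressure is zero where K_a γ z = 2c√K_a, so z_c = 2c/(γ√K_a) = 2×6.8/(16.8×0.5555) = 1.457 m.

1.46 m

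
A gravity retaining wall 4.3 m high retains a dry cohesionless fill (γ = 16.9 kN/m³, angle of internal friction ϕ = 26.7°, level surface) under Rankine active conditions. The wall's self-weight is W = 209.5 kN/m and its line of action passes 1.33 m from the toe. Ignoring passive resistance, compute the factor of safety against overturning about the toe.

K_a = tan²(45° − 26.7°/2) = 0.3800.
P_a = ½K_aγH² = 0.5×0.3800×16.9×4.3² = 59.36 kN/m, acting at H/3 = 1.433 m above the base.
Overturning moment M_o = P_a × H/3 = 59.36 × 1.433 = 85.09.
Resisting moment M_r = W × 1.33 = 209.5 × 1.33 = 278.6.
FS_overturning = M_r/M_o = 278.6/85.09 = 3.275.

3.27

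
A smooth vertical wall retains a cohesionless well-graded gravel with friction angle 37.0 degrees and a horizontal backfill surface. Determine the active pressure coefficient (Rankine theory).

K_a = tan²(45° − φ/2) = tan²(26.50°) = 0.2486.

0.249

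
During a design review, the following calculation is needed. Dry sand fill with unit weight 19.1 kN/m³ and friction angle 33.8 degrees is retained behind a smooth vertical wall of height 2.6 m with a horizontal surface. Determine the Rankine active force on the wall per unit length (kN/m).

K_a = tan²(45° − φ/2) = 0.2851.
P_a = ½ K_a γ H² = 0.5 × 0.2851 × 19.1 × 2.6² = 18.41 kN/m.

18.4 kN/m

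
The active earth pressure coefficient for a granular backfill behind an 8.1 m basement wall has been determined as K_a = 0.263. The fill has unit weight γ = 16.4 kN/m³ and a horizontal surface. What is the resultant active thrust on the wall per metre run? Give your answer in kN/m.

141 kN/m

P = ½ K_a γ H² = 0.5 × 0.263 × 16.4 × 8.1² = 141.5 kN/m.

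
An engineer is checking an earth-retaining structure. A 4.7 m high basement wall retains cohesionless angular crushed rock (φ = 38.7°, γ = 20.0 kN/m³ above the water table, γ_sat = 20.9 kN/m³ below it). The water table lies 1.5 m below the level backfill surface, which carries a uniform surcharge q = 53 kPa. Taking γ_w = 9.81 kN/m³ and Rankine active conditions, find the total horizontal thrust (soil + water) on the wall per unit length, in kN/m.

K_a = tan²(45° − φ/2) = 0.2306.
γ' = 20.9 − 9.81 = 11.09 kN/m³. h₂ = H − d_w = 3.2 m.
σ'_h: at surface K_a·q = 12.22; at WT K_a(q+γd_w) = 19.14; at base K_a(q+γd_w+γ'h₂) = 27.32 kPa.
P₁ = ½(12.22+19.14)×1.5 = 23.52; P₂ = ½(19.14+27.32)×3.2 = 74.34; P_w = ½γ_w h₂² = 50.23.
Total = 23.52+74.34+50.23 = 148.1 kN/m.

148 kN/m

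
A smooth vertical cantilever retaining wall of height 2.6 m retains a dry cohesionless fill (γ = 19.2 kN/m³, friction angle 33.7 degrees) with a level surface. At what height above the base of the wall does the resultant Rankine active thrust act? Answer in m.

0.867 m

K_a = 0.2863.
The pressure distribution is triangular, so the resultant acts at H/3 above the base = 2.6/3 = 0.8667 m.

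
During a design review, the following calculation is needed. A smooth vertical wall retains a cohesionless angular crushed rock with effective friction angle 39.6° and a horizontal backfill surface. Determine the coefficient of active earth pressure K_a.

0.221

K_a = tan²(45° − φ/2) = tan²(25.20°) = 0.2214.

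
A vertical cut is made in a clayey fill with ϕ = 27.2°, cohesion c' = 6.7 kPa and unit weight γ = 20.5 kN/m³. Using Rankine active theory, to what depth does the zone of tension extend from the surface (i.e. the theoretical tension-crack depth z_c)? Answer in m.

K_a = tan²(45° − 27.2°/2) = 0.3726; √K_a = 0.6104.
The active pressure is zero where K_a γ z = 2c√K_a, so z_c = 2c/(γ√K_a) = 2×6.7/(20.5×0.6104) = 1.071 m.

1.07 m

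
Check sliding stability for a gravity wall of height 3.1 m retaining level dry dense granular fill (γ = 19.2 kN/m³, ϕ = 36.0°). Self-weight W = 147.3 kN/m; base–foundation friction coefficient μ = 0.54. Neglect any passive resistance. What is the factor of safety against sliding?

K_a = tan²(45° − 36.0°/2) = 0.2596.
P_a = ½K_aγH² = 0.5×0.2596×19.2×3.1² = 23.95 kN/m, acting at H/3 = 1.033 m above the base.
FS_sliding = μW / P_a = 0.54×147.3 / 23.95 = 3.321.

3.32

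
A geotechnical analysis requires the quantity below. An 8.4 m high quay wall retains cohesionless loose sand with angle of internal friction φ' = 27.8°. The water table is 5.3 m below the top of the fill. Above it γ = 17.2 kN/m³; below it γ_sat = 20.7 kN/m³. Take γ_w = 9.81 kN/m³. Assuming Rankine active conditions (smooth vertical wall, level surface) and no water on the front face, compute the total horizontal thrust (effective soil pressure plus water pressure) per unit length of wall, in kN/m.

257 kN/m

K_a = tan²(45° − φ/2) = 0.3639.
γ' = 20.7 − 9.81 = 10.89 kN/m³. Depth below WT = 3.1 m.
σ'_h at WT = K_a γ d_w = 33.17 kPa; at base = 33.17 + K_a γ' × 3.1 = 45.46 kPa.
P₁ (0–5.3 m) = ½×33.17×5.3 = 87.91. P₂ (5.3–8.4 m) = ½(33.17+45.46)×3.1 = 121.9.
P_w = ½ γ_w h₂² = 0.5×9.81×3.1² = 47.14. Total = 87.91+121.9+47.14 = 256.9 kN/m.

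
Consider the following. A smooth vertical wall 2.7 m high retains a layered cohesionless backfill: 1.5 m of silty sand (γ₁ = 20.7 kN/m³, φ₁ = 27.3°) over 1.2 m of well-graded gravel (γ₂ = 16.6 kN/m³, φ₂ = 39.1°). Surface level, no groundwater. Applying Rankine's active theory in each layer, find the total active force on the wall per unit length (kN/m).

19.8 kN/m

K_a1 = tan²(45°−27.3°/2) = 0.3711; K_a2 = tan²(45°−39.1°/2) = 0.2265.
Layer 1: σ at base = K_a1 γ₁ h₁ = 11.52 kPa; P₁ = ½×11.52×1.5 = 8.643.
Layer 2: σ_v at top = γ₁h₁ = 31.05; σ_h top = K_a2×31.05 = 7.032; σ_h base = K_a2×(31.05+16.6×1.2) = 11.54.
P₂ = ½(7.032+11.54)×1.2 = 11.15. Total P_a = 8.643+11.15 = 19.79 kN/m.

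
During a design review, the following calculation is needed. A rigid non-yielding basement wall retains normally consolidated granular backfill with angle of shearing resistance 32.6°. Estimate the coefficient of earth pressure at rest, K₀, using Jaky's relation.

K₀ = 1 − sin φ' = 1 − sin 32.6° = 0.4612.

0.461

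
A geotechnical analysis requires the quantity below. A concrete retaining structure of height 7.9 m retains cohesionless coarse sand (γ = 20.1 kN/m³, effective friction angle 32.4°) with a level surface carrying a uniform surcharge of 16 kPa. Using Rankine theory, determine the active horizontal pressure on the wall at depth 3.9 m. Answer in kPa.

K_a = (1 − sin φ)/(1 + sin φ) = 0.3022.
σ_v = γz + q = 20.1 × 3.9 + 16 = 94.39 kPa.
σ_h = K_a σ_v = 0.3022 × 94.39 = 28.53 kPa.

28.5 kPa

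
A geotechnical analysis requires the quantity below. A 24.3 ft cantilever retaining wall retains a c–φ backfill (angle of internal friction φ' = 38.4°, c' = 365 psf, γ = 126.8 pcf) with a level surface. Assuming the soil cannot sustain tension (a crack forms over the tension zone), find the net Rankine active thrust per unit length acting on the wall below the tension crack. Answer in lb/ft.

K_a = 0.2337; √K_a = 0.4834.
Tension-crack depth z_c = 2c/(γ√K_a) = 2×365/(126.8×0.4834) = 11.91 ft.
σ_a at base = K_a γ H − 2c√K_a = 0.2337×126.8×24.3 − 2×365×0.4834 = 367.2 psf.
P_a = ½ × 367.2 × (H − z_c) = 0.5×367.2×12.39 = 2275 lb/ft.

2270 lb/ft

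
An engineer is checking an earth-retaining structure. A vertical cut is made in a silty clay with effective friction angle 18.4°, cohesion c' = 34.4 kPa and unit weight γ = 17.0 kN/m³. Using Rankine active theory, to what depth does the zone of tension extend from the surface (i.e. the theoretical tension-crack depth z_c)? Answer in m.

K_a = tan²(45° − 18.4°/2) = 0.5202; √K_a = 0.7212.
The active pressure is zero where K_a γ z = 2c√K_a, so z_c = 2c/(γ√K_a) = 2×34.4/(17.0×0.7212) = 5.611 m.

5.61 m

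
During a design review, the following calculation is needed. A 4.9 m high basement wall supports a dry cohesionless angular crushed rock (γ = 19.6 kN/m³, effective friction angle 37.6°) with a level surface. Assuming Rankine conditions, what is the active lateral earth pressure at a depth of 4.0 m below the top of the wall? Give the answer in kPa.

K_a = (1 − sin φ)/(1 + sin φ) = 0.2421.
σ_h = K_a γ z = 0.2421 × 19.6 × 4.0 = 18.98 kPa.

19.0 kPa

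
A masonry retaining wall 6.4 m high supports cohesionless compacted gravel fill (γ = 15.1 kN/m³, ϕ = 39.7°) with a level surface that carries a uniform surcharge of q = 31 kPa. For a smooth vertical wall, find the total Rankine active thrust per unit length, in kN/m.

112 kN/m

K_a = tan²(45° − φ/2) = 0.2204.
Soil triangle: ½ K_a γ H² = 0.5×0.2204×15.1×6.4² = 68.17 kN/m.
Surcharge rectangle: K_a q H = 0.2204×31×6.4 = 43.73 kN/m.
Total = 68.17 + 43.73 = 111.9 kN/m.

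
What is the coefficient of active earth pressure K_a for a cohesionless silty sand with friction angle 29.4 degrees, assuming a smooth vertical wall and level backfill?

0.341

K_a = (1 − sin φ)/(1 + sin φ) = (1 − sin 29.4°)/(1 + sin 29.4°) = 0.3415.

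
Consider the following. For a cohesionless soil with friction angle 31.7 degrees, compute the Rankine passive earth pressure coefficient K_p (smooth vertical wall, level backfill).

K_p = (1 + sin φ)/(1 − sin φ) = tan²(45° + 31.7°/2) = 3.215.

3.21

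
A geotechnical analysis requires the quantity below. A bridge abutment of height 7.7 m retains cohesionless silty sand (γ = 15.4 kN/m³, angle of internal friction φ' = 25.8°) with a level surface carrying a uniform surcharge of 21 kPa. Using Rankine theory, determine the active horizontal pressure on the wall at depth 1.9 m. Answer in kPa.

K_a = (1 − sin φ)/(1 + sin φ) = 0.3935.
σ_v = γz + q = 15.4 × 1.9 + 21 = 50.26 kPa.
σ_h = K_a σ_v = 0.3935 × 50.26 = 19.78 kPa.

19.8 kPa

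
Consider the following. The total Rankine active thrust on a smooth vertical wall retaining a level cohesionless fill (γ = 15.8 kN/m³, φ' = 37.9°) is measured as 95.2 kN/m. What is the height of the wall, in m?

K_a = 0.2389. P_a = ½ K_a γ H² ⇒ H = √(2P_a/(K_a γ)).
H = √(2×95.2/(0.2389×15.8)) = 7.102 m.

7.10 m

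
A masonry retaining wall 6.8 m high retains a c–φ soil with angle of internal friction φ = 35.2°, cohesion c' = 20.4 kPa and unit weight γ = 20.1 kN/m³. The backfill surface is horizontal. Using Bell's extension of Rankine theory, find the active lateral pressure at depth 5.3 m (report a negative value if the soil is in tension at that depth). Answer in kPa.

7.47 kPa

K_a = (1 − sin φ)/(1 + sin φ) = 0.2687.
σ_a = K_a γ z − 2c√K_a = 0.2687×20.1×5.3 − 2×20.4×0.5184 = 7.475 kPa.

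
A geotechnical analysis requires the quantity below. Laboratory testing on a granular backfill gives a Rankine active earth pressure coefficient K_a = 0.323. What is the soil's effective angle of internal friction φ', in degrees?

K_a = tan²(45° − φ/2) ⇒ 45° − φ/2 = arctan(√0.323) = 29.61°.
φ = 2(45° − 29.61°) = 30.78°.

30.8°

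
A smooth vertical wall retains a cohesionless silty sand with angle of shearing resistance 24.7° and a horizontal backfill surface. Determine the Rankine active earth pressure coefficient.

K_a = tan²(45° − φ/2) = tan²(32.65°) = 0.4106.

0.411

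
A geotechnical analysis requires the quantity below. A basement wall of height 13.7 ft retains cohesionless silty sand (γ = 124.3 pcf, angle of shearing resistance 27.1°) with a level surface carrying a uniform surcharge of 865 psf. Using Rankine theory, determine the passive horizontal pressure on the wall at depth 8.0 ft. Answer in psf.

K_p = (1 + sin φ)/(1 − sin φ) = 2.673.
σ_v = γz + q = 124.3 × 8.0 + 865 = 1859 psf.
σ_h = K_p σ_v = 2.673 × 1859 = 4971 psf.

4970 psf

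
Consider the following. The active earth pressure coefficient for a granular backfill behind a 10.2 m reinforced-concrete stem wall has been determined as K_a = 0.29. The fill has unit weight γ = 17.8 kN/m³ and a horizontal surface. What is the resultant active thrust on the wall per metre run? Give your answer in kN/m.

P = ½ K_a γ H² = 0.5 × 0.29 × 17.8 × 10.2² = 268.5 kN/m.

269 kN/m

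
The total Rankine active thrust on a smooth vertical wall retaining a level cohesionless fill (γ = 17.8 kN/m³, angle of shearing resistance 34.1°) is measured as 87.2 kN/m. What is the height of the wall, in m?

5.90 m

K_a = 0.2815. P_a = ½ K_a γ H² ⇒ H = √(2P_a/(K_a γ)).
H = √(2×87.2/(0.2815×17.8)) = 5.899 m.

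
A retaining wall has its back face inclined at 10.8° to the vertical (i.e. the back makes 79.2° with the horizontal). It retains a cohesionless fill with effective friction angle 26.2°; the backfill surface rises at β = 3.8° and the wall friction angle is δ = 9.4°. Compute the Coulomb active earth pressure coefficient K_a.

0.464

K_a = sin²(α+φ) / [sin²α · sin(α−δ) · (1 + √{sin(φ+δ)sin(φ−β) / (sin(α−δ)sin(α+β))})²].
With α = 79.2°, φ = 26.2°, δ = 9.4°, β = 3.8°: K_a = 0.4636.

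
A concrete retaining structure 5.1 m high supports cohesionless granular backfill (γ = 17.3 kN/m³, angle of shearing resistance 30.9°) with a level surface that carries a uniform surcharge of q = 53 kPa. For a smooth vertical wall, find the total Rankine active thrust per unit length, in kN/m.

K_a = tan²(45° − φ/2) = 0.3214.
Soil triangle: ½ K_a γ H² = 0.5×0.3214×17.3×5.1² = 72.31 kN/m.
Surcharge rectangle: K_a q H = 0.3214×53×5.1 = 86.88 kN/m.
Total = 72.31 + 86.88 = 159.2 kN/m.

159 kN/m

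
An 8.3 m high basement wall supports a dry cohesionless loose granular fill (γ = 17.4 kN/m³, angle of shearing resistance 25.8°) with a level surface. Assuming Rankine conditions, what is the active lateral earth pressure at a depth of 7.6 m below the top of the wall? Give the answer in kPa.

52.0 kPa

K_a = (1 − sin φ)/(1 + sin φ) = 0.3935.
σ_h = K_a γ z = 0.3935 × 17.4 × 7.6 = 52.04 kPa.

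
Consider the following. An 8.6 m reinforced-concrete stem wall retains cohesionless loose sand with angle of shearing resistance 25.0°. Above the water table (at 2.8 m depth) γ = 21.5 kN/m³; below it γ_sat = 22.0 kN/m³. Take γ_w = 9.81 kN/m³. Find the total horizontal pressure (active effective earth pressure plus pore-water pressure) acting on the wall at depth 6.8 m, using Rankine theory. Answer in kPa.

83.5 kPa

K_a = (1 − sin φ)/(1 + sin φ) = 0.4059.
γ' = 22.0 − 9.81 = 12.19 kN/m³.
Effective vertical stress at 6.8 m: σ'_v = 21.5×2.8 + 12.19×4.00 = 109.0 kPa.
σ'_h = K_a σ'_v = 0.4059 × 109.0 = 44.22 kPa; u = γ_w × 4.00 = 39.24 kPa.
Total σ_h = 44.22 + 39.24 = 83.46 kPa.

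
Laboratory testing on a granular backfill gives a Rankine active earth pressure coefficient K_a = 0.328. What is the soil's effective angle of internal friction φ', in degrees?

K_a = tan²(45° − φ/2) ⇒ 45° − φ/2 = arctan(√0.328) = 29.80°.
φ = 2(45° − 29.80°) = 30.40°.

30.4°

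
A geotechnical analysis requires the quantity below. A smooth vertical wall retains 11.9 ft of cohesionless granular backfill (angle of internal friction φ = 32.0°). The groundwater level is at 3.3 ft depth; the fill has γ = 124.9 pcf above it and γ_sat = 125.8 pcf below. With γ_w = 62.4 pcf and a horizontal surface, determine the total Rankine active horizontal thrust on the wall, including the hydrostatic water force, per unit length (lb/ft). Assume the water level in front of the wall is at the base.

K_a = tan²(45° − φ/2) = 0.3073.
γ' = 125.8 − 62.4 = 63.40 pcf. Depth below WT = 8.6 ft.
σ'_h at WT = K_a γ d_w = 126.6 psf; at base = 126.6 + K_a γ' × 8.6 = 294.2 psf.
P₁ (0–3.3 ft) = ½×126.6×3.3 = 209.0. P₂ (3.3–11.9 ft) = ½(126.6+294.2)×8.6 = 1810.
P_w = ½ γ_w h₂² = 0.5×62.4×8.6² = 2308. Total = 209.0+1810+2308 = 4326 lb/ft.

4330 lb/ft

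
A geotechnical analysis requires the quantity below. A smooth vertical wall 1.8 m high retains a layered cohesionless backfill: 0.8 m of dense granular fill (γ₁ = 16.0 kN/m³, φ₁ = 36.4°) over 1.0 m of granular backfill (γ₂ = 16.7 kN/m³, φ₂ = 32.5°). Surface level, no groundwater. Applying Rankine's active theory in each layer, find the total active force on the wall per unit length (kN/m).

7.67 kN/m

K_a1 = tan²(45°−36.4°/2) = 0.2552; K_a2 = tan²(45°−32.5°/2) = 0.3010.
Layer 1: σ at base = K_a1 γ₁ h₁ = 3.266 kPa; P₁ = ½×3.266×0.8 = 1.306.
Layer 2: σ_v at top = γ₁h₁ = 12.80; σ_h top = K_a2×12.80 = 3.853; σ_h base = K_a2×(12.80+16.7×1.0) = 8.879.
P₂ = ½(3.853+8.879)×1.0 = 6.366. Total P_a = 1.306+6.366 = 7.672 kN/m.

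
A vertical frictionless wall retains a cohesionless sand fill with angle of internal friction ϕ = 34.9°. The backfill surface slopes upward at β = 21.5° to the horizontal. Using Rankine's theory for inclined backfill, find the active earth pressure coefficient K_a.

0.334

K_a = cos β · (cos β − √(cos²β − cos²φ)) / (cos β + √(cos²β − cos²φ)).
cos β = 0.9304, cos φ = 0.8202, √(cos²β − cos²φ) = 0.4393.
K_a = 0.9304 × (0.9304 − 0.4393)/(0.9304 + 0.4393) = 0.3336.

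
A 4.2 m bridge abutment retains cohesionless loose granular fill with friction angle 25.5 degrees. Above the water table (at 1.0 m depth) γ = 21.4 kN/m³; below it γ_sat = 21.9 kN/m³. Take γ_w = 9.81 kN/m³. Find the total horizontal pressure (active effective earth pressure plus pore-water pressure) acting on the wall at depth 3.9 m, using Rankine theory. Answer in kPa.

50.9 kPa

K_a = (1 − sin φ)/(1 + sin φ) = 0.3981.
γ' = 21.9 − 9.81 = 12.09 kN/m³.
Effective vertical stress at 3.9 m: σ'_v = 21.4×1.0 + 12.09×2.90 = 56.46 kPa.
σ'_h = K_a σ'_v = 0.3981 × 56.46 = 22.48 kPa; u = γ_w × 2.90 = 28.45 kPa.
Total σ_h = 22.48 + 28.45 = 50.93 kPa.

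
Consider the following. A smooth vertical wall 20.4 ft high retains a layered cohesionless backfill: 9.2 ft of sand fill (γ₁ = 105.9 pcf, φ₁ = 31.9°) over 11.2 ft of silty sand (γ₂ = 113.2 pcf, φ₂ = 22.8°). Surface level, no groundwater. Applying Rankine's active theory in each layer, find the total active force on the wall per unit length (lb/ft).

K_a1 = tan²(45°−31.9°/2) = 0.3085; K_a2 = tan²(45°−22.8°/2) = 0.4414.
Layer 1: σ at base = K_a1 γ₁ h₁ = 300.6 psf; P₁ = ½×300.6×9.2 = 1383.
Layer 2: σ_v at top = γ₁h₁ = 974.3; σ_h top = K_a2×974.3 = 430.1; σ_h base = K_a2×(974.3+113.2×11.2) = 989.7.
P₂ = ½(430.1+989.7)×11.2 = 7951. Total P_a = 1383+7951 = 9334 lb/ft.

9330 lb/ft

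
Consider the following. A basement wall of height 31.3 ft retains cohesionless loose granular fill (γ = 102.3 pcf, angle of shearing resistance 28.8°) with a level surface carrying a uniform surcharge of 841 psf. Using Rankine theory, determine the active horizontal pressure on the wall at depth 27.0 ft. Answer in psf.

1260 psf

K_a = (1 − sin φ)/(1 + sin φ) = 0.3498.
σ_v = γz + q = 102.3 × 27.0 + 841 = 3603 psf.
σ_h = K_a σ_v = 0.3498 × 3603 = 1260 psf.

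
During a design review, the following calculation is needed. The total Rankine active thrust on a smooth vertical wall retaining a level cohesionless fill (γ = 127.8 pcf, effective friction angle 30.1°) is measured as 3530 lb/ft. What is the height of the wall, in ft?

K_a = 0.3320. P_a = ½ K_a γ H² ⇒ H = √(2P_a/(K_a γ)).
H = √(2×3530/(0.3320×127.8)) = 12.90 ft.

12.9 ft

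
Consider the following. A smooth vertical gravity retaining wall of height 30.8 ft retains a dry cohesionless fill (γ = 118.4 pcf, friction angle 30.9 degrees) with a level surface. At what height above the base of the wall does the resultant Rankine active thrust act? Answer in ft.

K_a = 0.3214.
The pressure distribution is triangular, so the resultant acts at H/3 above the base = 30.8/3 = 10.27 ft.

10.3 ft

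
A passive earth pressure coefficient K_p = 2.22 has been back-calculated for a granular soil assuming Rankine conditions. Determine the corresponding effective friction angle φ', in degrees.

K_p = (1+sin φ)/(1−sin φ) ⇒ sin φ = (K_p − 1)/(K_p + 1) = 0.3789.
φ = arcsin(0.3789) = 22.26°.

22.3°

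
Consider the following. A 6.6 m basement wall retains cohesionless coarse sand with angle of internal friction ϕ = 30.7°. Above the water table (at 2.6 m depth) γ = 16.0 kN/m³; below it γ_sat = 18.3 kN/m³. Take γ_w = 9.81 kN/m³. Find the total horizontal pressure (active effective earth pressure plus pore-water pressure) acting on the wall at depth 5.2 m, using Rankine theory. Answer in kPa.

46.1 kPa

K_a = (1 − sin φ)/(1 + sin φ) = 0.3240.
γ' = 18.3 − 9.81 = 8.490 kN/m³.
Effective vertical stress at 5.2 m: σ'_v = 16.0×2.6 + 8.490×2.60 = 63.67 kPa.
σ'_h = K_a σ'_v = 0.3240 × 63.67 = 20.63 kPa; u = γ_w × 2.60 = 25.51 kPa.
Total σ_h = 20.63 + 25.51 = 46.14 kPa.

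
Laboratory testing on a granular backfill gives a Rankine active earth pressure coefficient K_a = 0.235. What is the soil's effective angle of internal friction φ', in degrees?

K_a = tan²(45° − φ/2) ⇒ 45° − φ/2 = arctan(√0.235) = 25.86°.
φ = 2(45° − 25.86°) = 38.27°.

38.3°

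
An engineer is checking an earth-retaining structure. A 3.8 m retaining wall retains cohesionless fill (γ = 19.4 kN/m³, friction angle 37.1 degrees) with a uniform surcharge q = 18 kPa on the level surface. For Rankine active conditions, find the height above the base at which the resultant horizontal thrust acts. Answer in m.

K_a = 0.2475.
Triangular part P₁ = ½K_aγH² = 34.67 at H/3 = 1.267 m; rectangular part P₂ = K_a q H = 16.93 at H/2 = 1.900 m.
ȳ = (P₁·1.267 + P₂·1.900)/(P₁+P₂) = 1.474 m.

1.47 m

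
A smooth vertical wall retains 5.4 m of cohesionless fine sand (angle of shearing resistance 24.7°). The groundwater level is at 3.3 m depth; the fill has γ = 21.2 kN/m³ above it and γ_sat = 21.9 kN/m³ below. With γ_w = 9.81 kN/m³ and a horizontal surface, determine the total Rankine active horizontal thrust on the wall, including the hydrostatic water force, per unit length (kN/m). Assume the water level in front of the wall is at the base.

140 kN/m

K_a = tan²(45° − φ/2) = 0.4106.
γ' = 21.9 − 9.81 = 12.09 kN/m³. Depth below WT = 2.1 m.
σ'_h at WT = K_a γ d_w = 28.72 kPa; at base = 28.72 + K_a γ' × 2.1 = 39.15 kPa.
P₁ (0–3.3 m) = ½×28.72×3.3 = 47.39. P₂ (3.3–5.4 m) = ½(28.72+39.15)×2.1 = 71.26.
P_w = ½ γ_w h₂² = 0.5×9.81×2.1² = 21.63. Total = 47.39+71.26+21.63 = 140.3 kN/m.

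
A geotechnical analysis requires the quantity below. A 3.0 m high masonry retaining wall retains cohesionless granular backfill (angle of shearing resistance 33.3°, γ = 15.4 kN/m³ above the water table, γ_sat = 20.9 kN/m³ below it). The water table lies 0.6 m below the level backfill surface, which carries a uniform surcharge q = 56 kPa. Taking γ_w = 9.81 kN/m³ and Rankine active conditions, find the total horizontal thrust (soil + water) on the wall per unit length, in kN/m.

K_a = tan²(45° − φ/2) = 0.2911.
γ' = 20.9 − 9.81 = 11.09 kN/m³. h₂ = H − d_w = 2.4 m.
σ'_h: at surface K_a·q = 16.30; at WT K_a(q+γd_w) = 18.99; at base K_a(q+γd_w+γ'h₂) = 26.74 kPa.
P₁ = ½(16.30+18.99)×0.6 = 10.59; P₂ = ½(18.99+26.74)×2.4 = 54.88; P_w = ½γ_w h₂² = 28.25.
Total = 10.59+54.88+28.25 = 93.73 kN/m.

93.7 kN/m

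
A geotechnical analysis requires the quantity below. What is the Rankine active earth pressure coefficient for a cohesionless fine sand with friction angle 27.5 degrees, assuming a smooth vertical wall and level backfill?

K_a = (1 − sin φ)/(1 + sin φ) = (1 − sin 27.5°)/(1 + sin 27.5°) = 0.3682.

0.368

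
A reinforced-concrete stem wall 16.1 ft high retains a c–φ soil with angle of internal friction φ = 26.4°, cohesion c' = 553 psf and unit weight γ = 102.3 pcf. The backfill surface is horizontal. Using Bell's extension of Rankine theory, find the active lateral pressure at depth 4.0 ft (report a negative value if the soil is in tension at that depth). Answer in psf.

-528 psf

K_a = (1 − sin φ)/(1 + sin φ) = 0.3844.
σ_a = K_a γ z − 2c√K_a = 0.3844×102.3×4.0 − 2×553×0.6200 = -528.4 psf.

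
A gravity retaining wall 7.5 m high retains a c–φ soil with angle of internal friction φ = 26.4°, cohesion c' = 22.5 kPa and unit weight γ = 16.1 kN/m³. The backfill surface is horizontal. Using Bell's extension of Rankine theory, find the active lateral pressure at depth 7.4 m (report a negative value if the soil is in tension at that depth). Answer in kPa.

K_a = (1 − sin φ)/(1 + sin φ) = 0.3844.
σ_a = K_a γ z − 2c√K_a = 0.3844×16.1×7.4 − 2×22.5×0.6200 = 17.90 kPa.

17.9 kPa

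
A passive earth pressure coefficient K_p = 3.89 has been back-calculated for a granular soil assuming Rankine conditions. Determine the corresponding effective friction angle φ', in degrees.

36.2°

K_p = (1+sin φ)/(1−sin φ) ⇒ sin φ = (K_p − 1)/(K_p + 1) = 0.5910.
φ = arcsin(0.5910) = 36.23°.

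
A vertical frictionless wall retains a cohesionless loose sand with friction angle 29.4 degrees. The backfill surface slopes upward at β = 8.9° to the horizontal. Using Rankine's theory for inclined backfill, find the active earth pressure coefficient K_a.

K_a = cos β · (cos β − √(cos²β − cos²φ)) / (cos β + √(cos²β − cos²φ)).
cos β = 0.9880, cos φ = 0.8712, √(cos²β − cos²φ) = 0.4659.
K_a = 0.9880 × (0.9880 − 0.4659)/(0.9880 + 0.4659) = 0.3548.

0.355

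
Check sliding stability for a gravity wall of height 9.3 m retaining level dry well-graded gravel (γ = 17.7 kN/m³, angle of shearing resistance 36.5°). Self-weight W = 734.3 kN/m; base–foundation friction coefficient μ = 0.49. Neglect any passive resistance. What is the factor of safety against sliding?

K_a = tan²(45° − 36.5°/2) = 0.2541.
P_a = ½K_aγH² = 0.5×0.2541×17.7×9.3² = 194.5 kN/m, acting at H/3 = 3.100 m above the base.
FS_sliding = μW / P_a = 0.49×734.3 / 194.5 = 1.850.

1.85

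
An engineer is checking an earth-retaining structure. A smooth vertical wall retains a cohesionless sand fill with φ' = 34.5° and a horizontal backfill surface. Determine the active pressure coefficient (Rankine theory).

0.277

K_a = (1 − sin φ)/(1 + sin φ) = (1 − sin 34.5°)/(1 + sin 34.5°) = 0.2768.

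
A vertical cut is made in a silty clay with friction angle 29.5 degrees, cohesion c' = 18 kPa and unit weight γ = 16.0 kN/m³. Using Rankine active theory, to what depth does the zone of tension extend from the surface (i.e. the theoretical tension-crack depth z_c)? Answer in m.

K_a = tan²(45° − 29.5°/2) = 0.3401; √K_a = 0.5832.
The active pressure is zero where K_a γ z = 2c√K_a, so z_c = 2c/(γ√K_a) = 2×18/(16.0×0.5832) = 3.858 m.

3.86 m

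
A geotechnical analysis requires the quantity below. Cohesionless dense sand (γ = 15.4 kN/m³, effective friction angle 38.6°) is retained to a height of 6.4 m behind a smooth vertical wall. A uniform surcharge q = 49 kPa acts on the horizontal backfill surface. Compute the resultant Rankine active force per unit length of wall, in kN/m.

K_a = tan²(45° − φ/2) = 0.2316.
Soil triangle: ½ K_a γ H² = 0.5×0.2316×15.4×6.4² = 73.05 kN/m.
Surcharge rectangle: K_a q H = 0.2316×49×6.4 = 72.64 kN/m.
Total = 73.05 + 72.64 = 145.7 kN/m.

146 kN/m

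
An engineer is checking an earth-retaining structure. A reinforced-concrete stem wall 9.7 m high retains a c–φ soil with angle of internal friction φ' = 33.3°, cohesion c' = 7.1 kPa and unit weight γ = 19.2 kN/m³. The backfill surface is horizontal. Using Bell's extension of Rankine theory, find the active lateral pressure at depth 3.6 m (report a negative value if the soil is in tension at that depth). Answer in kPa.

K_a = (1 − sin φ)/(1 + sin φ) = 0.2911.
σ_a = K_a γ z − 2c√K_a = 0.2911×19.2×3.6 − 2×7.1×0.5396 = 12.46 kPa.

12.5 kPa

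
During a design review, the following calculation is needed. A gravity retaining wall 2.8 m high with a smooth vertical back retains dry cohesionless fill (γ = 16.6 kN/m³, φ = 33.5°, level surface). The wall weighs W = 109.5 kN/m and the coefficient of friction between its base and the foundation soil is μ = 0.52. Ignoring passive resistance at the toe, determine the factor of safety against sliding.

3.03

K_a = tan²(45° − 33.5°/2) = 0.2887.
P_a = ½K_aγH² = 0.5×0.2887×16.6×2.8² = 18.79 kN/m, acting at H/3 = 0.9333 m above the base.
FS_sliding = μW / P_a = 0.52×109.5 / 18.79 = 3.031.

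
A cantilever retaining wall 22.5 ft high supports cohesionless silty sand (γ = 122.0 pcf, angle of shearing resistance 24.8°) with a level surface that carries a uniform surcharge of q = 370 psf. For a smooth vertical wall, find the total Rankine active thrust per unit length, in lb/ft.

K_a = tan²(45° − φ/2) = 0.4090.
Soil triangle: ½ K_a γ H² = 0.5×0.4090×122.0×22.5² = 12630 lb/ft.
Surcharge rectangle: K_a q H = 0.4090×370×22.5 = 3405 lb/ft.
Total = 12630 + 3405 = 16040 lb/ft.

16000 lb/ft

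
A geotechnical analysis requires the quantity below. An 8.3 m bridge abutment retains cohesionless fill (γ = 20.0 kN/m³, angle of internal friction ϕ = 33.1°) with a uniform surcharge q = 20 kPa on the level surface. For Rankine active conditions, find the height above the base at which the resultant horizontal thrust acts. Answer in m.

3.04 m

K_a = 0.2936.
Triangular part P₁ = ½K_aγH² = 202.2 at H/3 = 2.767 m; rectangular part P₂ = K_a q H = 48.73 at H/2 = 4.150 m.
ȳ = (P₁·2.767 + P₂·4.150)/(P₁+P₂) = 3.035 m.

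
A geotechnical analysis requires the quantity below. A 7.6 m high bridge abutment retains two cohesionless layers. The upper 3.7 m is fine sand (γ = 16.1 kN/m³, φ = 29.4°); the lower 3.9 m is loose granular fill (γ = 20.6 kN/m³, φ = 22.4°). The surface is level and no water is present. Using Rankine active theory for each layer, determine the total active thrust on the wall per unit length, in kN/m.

K_a1 = tan²(45°−29.4°/2) = 0.3415; K_a2 = tan²(45°−22.4°/2) = 0.4482.
Layer 1: σ at base = K_a1 γ₁ h₁ = 20.34 kPa; P₁ = ½×20.34×3.7 = 37.63.
Layer 2: σ_v at top = γ₁h₁ = 59.57; σ_h top = K_a2×59.57 = 26.70; σ_h base = K_a2×(59.57+20.6×3.9) = 62.70.
P₂ = ½(26.70+62.70)×3.9 = 174.3. Total P_a = 37.63+174.3 = 212.0 kN/m.

212 kN/m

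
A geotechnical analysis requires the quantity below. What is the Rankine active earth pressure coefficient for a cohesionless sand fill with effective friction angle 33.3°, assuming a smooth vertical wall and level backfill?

0.291

K_a = tan²(45° − φ/2) = tan²(28.35°) = 0.2911.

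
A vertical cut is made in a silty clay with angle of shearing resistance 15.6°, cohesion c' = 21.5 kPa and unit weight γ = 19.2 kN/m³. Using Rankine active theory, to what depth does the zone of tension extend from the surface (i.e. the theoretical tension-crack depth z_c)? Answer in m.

K_a = tan²(45° − 15.6°/2) = 0.5761; √K_a = 0.7590.
The active pressure is zero where K_a γ z = 2c√K_a, so z_c = 2c/(γ√K_a) = 2×21.5/(19.2×0.7590) = 2.951 m.

2.95 m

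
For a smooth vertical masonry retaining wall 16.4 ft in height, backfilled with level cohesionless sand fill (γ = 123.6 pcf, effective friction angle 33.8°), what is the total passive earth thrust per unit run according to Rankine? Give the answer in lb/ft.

K_p = tan²(45° + φ/2) = 3.508.
P_p = ½ K_p γ H² = 0.5 × 3.508 × 123.6 × 16.4² = 58300 lb/ft.

58300 lb/ft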